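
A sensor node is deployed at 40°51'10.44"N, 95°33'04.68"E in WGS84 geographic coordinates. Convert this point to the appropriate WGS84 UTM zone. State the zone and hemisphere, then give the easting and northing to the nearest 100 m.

Longitude 95.5513° lies in the 6° band [90°, 96°), giving zone 46; latitude is north of the equator, so 46N.
Zone 46 central meridian λ₀ = 6×46 − 183 = 93°; Δλ = +2.5513°.
Transverse Mercator on WGS84 with k₀ = 0.9996 gives E = 715054.955 m, N = 4525560.847 m.

Zone 46N: E 715100 m, N 4525600 m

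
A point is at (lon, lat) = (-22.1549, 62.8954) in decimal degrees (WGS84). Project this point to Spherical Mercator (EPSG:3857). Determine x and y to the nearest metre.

x -2466272 m, y 9074649 m

Web Mercator is spherical with R = a = 6378137 m.
x = R·λ = 6378137 × -0.386675950 = -2466272.187 m.
y = R·ln tan(π/4 + φ/2) = 6378137 × 1.422774170 = 9074648.577 m.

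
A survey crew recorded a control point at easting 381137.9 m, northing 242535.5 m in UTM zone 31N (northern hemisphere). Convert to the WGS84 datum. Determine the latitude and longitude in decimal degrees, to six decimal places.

Zone 31N: λ₀ = 3°, k₀ = 0.9996, false easting 500000 m.
Meridian distance M = (N − FN)/k₀ = 242632.6 m.
Inverse transverse Mercator on WGS84 gives φ = 2.19389995°, λ = 1.93110025°.

lat 2.193900°, lon 1.931100°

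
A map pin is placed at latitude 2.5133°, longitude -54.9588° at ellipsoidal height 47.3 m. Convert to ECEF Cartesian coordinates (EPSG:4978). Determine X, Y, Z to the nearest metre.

WGS84: a = 6378137 m, e² = 0.006694380; N(φ) = a/√(1−e²sin²φ) = 6378178.053 m.
X = (N+h)·cosφ·cosλ = 3658633.063 m; Y = (N+h)·cosφ·sinλ = -5217081.018 m; Z = (N(1−e²)+h)·sinφ = 277821.075 m.

X 3658633 m, Y -5217081 m, Z 277821 m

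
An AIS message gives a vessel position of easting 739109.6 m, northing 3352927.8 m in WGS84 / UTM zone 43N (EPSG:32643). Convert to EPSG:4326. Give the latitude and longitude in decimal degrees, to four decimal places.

lat 30.2845°, lon 77.4859°

Zone 43N: λ₀ = 75°, k₀ = 0.9996, false easting 500000 m.
Meridian distance M = (N − FN)/k₀ = 3354269.5 m.
Inverse transverse Mercator on WGS84 gives φ = 30.28449983°, λ = 77.48590005°.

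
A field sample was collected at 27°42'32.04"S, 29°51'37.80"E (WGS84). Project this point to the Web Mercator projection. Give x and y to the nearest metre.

Web Mercator is spherical with R = a = 6378137 m.
x = R·λ = 6378137 × 0.521164041 = 3324055.655 m.
y = R·ln tan(π/4 + φ/2) = 6378137 × -0.503645824 = -3212322.066 m.

x 3324056 m, y -3212322 m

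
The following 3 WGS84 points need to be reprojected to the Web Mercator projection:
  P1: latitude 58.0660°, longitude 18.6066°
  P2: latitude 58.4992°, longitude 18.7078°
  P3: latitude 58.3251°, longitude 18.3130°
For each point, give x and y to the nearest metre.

P1: x 2071277 m, y 7981195 m; P2: x 2082543 m, y 8072923 m; P3: x 2038594 m, y 8035923 m

Web Mercator: x = R·λ, y = R·ln tan(π/4+φ/2), R = 6378137 m.
P1 (58.0660°, 18.6066°) → (2071277.237, 7981194.872) m.
P2 (58.4992°, 18.7078°) → (2082542.770, 8072923.172) m.
P3 (58.3251°, 18.3130°) → (2038593.835, 8035923.220) m.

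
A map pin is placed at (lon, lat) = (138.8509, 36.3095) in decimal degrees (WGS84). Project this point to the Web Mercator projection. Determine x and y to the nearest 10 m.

Web Mercator is spherical with R = a = 6378137 m.
x = R·λ = 6378137 × 2.423405374 = 15456811.484 m.
y = R·ln tan(π/4 + φ/2) = 6378137 × 0.680965632 = 4343292.091 m.

x 15456810 m, y 4343290 m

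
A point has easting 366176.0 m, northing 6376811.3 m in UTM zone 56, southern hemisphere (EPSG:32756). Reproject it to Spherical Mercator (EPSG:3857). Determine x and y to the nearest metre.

x 16872884 m, y -3860632 m

Unproject from UTM 56S (λ₀ = 153°) → φ = -32.73839968°, λ = 151.57169988°.
Web Mercator (R = 6378137 m): x = 16872884.449 m, y = -3860632.152 m.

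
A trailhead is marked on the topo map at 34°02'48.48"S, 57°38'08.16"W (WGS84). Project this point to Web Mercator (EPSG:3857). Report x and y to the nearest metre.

Web Mercator is spherical with R = a = 6378137 m.
x = R·λ = 6378137 × -1.005930986 = -6415965.644 m.
y = R·ln tan(π/4 + φ/2) = 6378137 × -0.632643647 = -4035087.855 m.

x -6415966 m, y -4035088 m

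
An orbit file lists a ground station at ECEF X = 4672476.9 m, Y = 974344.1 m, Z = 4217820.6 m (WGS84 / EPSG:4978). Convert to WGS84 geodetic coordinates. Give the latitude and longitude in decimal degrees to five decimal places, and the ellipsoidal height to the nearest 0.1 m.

λ = atan2(Y, X) = 11.77899972°; p = √(X²+Y²) = 4772985.1 m.
Bowring's method on WGS84 (a = 6378137 m, b = 6356752.314 m) gives φ = 41.65760025°, h = 834.497 m.

lat 41.65760°, lon 11.77900°, h 834.5 m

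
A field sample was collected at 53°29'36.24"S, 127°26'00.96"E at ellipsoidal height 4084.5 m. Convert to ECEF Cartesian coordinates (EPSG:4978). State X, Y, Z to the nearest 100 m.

X -2312900 m, Y 3021500 m, Z -5106700 m

WGS84: a = 6378137 m, e² = 0.006694380; N(φ) = a/√(1−e²sin²φ) = 6391974.868 m.
X = (N+h)·cosφ·cosλ = -2312906.654 m; Y = (N+h)·cosφ·sinλ = 3021482.428 m; Z = (N(1−e²)+h)·sinφ = -5106683.569 m.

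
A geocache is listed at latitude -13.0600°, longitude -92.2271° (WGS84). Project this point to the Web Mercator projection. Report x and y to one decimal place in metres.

x -10266673.8 m, y -1466588.0 m

Web Mercator is spherical with R = a = 6378137 m.
x = R·λ = 6378137 × -1.609666555 = -10266673.809 m.
y = R·ln tan(π/4 + φ/2) = 6378137 × -0.229939865 = -1466587.961 m.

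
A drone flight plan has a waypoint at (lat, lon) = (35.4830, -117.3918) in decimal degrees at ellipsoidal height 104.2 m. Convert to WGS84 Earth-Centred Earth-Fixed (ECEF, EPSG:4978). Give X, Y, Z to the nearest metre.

WGS84: a = 6378137 m, e² = 0.006694380; N(φ) = a/√(1−e²sin²φ) = 6385342.370 m.
X = (N+h)·cosφ·cosλ = -2392190.020 m; Y = (N+h)·cosφ·sinλ = -4616619.399 m; Z = (N(1−e²)+h)·sinφ = 3681692.762 m.

X -2392190 m, Y -4616619 m, Z 3681693 m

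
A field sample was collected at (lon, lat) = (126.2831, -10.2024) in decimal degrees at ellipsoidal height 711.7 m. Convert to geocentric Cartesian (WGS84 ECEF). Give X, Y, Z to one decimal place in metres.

X -3715549.0 m, Y 5061235.2 m, Z -1122414.7 m

WGS84: a = 6378137 m, e² = 0.006694380; N(φ) = a/√(1−e²sin²φ) = 6378806.896 m.
X = (N+h)·cosφ·cosλ = -3715548.980 m; Y = (N+h)·cosφ·sinλ = 5061235.236 m; Z = (N(1−e²)+h)·sinφ = -1122414.733 m.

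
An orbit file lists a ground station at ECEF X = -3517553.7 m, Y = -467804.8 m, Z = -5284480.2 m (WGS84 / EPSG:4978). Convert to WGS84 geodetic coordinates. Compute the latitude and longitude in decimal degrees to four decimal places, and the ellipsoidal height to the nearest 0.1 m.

λ = atan2(Y, X) = -172.42460008°; p = √(X²+Y²) = 3548524.4 m.
Bowring's method on WGS84 (a = 6378137 m, b = 6356752.314 m) gives φ = -56.29650015°, h = 1980.786 m.

lat -56.2965°, lon -172.4246°, h 1980.8 m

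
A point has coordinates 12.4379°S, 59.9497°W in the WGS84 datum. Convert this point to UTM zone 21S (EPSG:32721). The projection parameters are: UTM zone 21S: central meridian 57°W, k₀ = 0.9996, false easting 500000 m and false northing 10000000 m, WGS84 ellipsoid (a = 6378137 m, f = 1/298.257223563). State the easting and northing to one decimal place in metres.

Zone 21 central meridian λ₀ = 6×21 − 183 = -57°; Δλ = -2.9497°.
Transverse Mercator on WGS84 with k₀ = 0.9996 gives E = 179296.5503 m, N = 8623244.295 m.

E 179296.6 m, N 8623244.3 m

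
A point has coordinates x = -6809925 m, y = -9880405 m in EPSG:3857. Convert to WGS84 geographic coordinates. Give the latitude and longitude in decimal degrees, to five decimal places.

lat -66.01300°, lon -61.17460°

R = 6378137 m. λ = x/R = -61.17459711°.
φ = 2·arctan(exp(y/R)) − 90° = 2·arctan(0.21244) − 90° = -66.01300086°.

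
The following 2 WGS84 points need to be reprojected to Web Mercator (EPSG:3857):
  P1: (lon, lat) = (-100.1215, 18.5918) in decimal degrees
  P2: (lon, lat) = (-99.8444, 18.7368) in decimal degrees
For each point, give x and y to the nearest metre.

P1: x -11145474 m, y 2106935 m; P2: x -11114628 m, y 2123973 m

Web Mercator: x = R·λ, y = R·ln tan(π/4+φ/2), R = 6378137 m.
P1 (18.5918°, -100.1215°) → (-11145474.397, 2106935.426) m.
P2 (18.7368°, -99.8444°) → (-11114627.767, 2123972.753) m.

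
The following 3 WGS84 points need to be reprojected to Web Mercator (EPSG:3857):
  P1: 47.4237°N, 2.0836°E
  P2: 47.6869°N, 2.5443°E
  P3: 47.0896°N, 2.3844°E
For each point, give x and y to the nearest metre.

Web Mercator: x = R·λ, y = R·ln tan(π/4+φ/2), R = 6378137 m.
P1 (47.4237°, 2.0836°) → (231945.291, 6011509.010) m.
P2 (47.6869°, 2.5443°) → (283230.180, 6054923.322) m.
P3 (47.0896°, 2.3844°) → (265430.194, 5956711.356) m.

P1: x 231945 m, y 6011509 m; P2: x 283230 m, y 6054923 m; P3: x 265430 m, y 5956711 m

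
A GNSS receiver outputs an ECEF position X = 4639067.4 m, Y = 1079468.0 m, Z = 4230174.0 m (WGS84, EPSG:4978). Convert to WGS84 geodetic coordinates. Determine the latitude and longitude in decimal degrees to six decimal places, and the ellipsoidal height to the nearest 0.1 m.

lat 41.800400°, lon 13.099100°, h 1607.4 m

λ = atan2(Y, X) = 13.09910018°; p = √(X²+Y²) = 4763003.0 m.
Bowring's method on WGS84 (a = 6378137 m, b = 6356752.314 m) gives φ = 41.80040009°, h = 1607.358 m.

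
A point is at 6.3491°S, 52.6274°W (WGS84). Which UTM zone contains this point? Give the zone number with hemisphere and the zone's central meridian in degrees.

Zone 22S, central meridian -51°

UTM zone = ⌊(λ + 180)/6⌋ + 1; -52.6274° ∈ [-54°, -48°) → zone 22.
Hemisphere: S (φ < 0).
Central meridian λ₀ = 6×22 − 183 = -51°.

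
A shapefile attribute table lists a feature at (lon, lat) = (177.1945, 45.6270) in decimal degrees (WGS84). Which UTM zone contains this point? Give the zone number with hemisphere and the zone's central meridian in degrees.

UTM zone = ⌊(λ + 180)/6⌋ + 1; 177.1945° ∈ [174°, 180°) → zone 60.
Hemisphere: N (φ ≥ 0).
Central meridian λ₀ = 6×60 − 183 = 177°.

Zone 60N, central meridian 177°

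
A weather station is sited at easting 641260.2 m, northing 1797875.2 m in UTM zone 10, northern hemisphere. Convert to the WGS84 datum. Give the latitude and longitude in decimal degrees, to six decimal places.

Zone 10N: λ₀ = -123°, k₀ = 0.9996, false easting 500000 m.
Meridian distance M = (N − FN)/k₀ = 1798594.6 m.
Inverse transverse Mercator on WGS84 gives φ = 16.25750010°, λ = -121.67810039°.

lat 16.257500°, lon -121.678100°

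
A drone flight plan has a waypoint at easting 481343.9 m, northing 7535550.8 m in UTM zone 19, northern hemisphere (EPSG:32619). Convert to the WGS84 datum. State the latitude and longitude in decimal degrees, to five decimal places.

lat 67.93380°, lon -69.44500°

Zone 19N: λ₀ = -69°, k₀ = 0.9996, false easting 500000 m.
Meridian distance M = (N − FN)/k₀ = 7538566.2 m.
Inverse transverse Mercator on WGS84 gives φ = 67.93380038°, λ = -69.44499908°.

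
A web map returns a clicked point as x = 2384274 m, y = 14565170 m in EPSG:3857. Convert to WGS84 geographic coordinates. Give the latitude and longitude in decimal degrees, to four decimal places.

R = 6378137 m. λ = x/R = 21.41829776°.
φ = 2·arctan(exp(y/R)) − 90° = 2·arctan(9.81203) − 90° = 78.36150052°.

lat 78.3615°, lon 21.4183°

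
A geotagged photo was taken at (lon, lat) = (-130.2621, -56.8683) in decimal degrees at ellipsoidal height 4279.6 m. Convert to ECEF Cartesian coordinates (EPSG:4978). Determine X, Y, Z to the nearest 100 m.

WGS84: a = 6378137 m, e² = 0.006694380; N(φ) = a/√(1−e²sin²φ) = 6393161.139 m.
X = (N+h)·cosφ·cosλ = -2259813.259 m; Y = (N+h)·cosφ·sinλ = -2668256.366 m; Z = (N(1−e²)+h)·sinφ = -5321482.135 m.

X -2259800 m, Y -2668300 m, Z -5321500 m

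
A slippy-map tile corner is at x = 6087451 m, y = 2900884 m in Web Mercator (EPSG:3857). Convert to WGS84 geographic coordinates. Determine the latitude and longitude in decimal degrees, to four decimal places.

lat 25.2045°, lon 54.6845°

R = 6378137 m. λ = x/R = 54.68450275°.
φ = 2·arctan(exp(y/R)) − 90° = 2·arctan(1.57588) − 90° = 25.20450146°.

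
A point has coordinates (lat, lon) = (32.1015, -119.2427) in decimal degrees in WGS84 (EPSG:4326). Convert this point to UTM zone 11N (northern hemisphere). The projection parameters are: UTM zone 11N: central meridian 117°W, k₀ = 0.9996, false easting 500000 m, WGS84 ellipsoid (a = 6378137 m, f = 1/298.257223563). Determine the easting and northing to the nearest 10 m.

E 288370 m, N 3553890 m

Zone 11 central meridian λ₀ = 6×11 − 183 = -117°; Δλ = -2.2427°.
Transverse Mercator on WGS84 with k₀ = 0.9996 gives E = 288374.996 m, N = 3553888.004 m.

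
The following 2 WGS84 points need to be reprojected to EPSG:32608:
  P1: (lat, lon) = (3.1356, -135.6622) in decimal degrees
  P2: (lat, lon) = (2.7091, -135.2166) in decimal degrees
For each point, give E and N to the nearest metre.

UTM zone 8N: λ₀ = -135°, k₀ = 0.9996.
P1 (3.1356°, -135.6622°) → (426421.661, 346604.743) m.
P2 (2.7091°, -135.2166°) → (475924.543, 299441.339) m.

P1: E 426422 m, N 346605 m; P2: E 475925 m, N 299441 m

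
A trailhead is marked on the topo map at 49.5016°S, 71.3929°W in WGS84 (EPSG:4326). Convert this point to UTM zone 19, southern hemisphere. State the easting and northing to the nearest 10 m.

Zone 19 central meridian λ₀ = 6×19 − 183 = -69°; Δλ = -2.3929°.
Transverse Mercator on WGS84 with k₀ = 0.9996 gives E = 326749.383 m, N = 4514029.476 m.

E 326750 m, N 4514030 m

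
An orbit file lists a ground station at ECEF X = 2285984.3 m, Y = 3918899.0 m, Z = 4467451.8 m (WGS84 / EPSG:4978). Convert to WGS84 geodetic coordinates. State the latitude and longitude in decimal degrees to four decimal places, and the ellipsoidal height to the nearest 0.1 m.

λ = atan2(Y, X) = 59.74400045°; p = √(X²+Y²) = 4536903.5 m.
Bowring's method on WGS84 (a = 6378137 m, b = 6356752.314 m) gives φ = 44.75050016°, h = -352.559 m.

lat 44.7505°, lon 59.7440°, h -352.6 m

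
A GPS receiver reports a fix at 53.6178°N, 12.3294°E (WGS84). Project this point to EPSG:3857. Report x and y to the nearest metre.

x 1372503 m, y 7098102 m

Web Mercator is spherical with R = a = 6378137 m.
x = R·λ = 6378137 × 0.215188625 = 1372502.530 m.
y = R·ln tan(π/4 + φ/2) = 6378137 × 1.112880130 = 7098101.931 m.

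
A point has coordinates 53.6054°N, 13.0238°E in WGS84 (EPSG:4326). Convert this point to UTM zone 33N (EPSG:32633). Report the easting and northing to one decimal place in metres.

E 369246.7 m, N 5941435.1 m

Zone 33 central meridian λ₀ = 6×33 − 183 = 15°; Δλ = -1.9762°.
Transverse Mercator on WGS84 with k₀ = 0.9996 gives E = 369246.683 m, N = 5941435.133 m.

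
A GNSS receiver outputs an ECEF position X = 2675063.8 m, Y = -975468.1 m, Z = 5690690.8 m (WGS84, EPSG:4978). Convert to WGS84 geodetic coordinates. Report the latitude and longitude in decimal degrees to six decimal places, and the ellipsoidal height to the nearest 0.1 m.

lat 63.572300°, lon -20.034499°, h 2273.6 m

λ = atan2(Y, X) = -20.03449922°; p = √(X²+Y²) = 2847368.0 m.
Bowring's method on WGS84 (a = 6378137 m, b = 6356752.314 m) gives φ = 63.57230026°, h = 2273.609 m.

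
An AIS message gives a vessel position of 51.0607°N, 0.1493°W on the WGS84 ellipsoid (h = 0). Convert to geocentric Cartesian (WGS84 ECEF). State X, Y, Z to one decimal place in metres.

X 4016766.9 m, Y -10466.8 m, Z 4937791.5 m

WGS84: a = 6378137 m, e² = 0.006694380; N(φ) = a/√(1−e²sin²φ) = 6391092.238 m.
X = (N+h)·cosφ·cosλ = 4016766.859 m; Y = (N+h)·cosφ·sinλ = -10466.821 m; Z = (N(1−e²)+h)·sinφ = 4937791.518 m.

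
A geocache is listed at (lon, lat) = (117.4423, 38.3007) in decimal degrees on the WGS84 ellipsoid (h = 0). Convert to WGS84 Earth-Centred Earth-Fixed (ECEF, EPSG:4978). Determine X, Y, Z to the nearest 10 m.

X -2309720 m, Y 4447860 m, Z 3931690 m

WGS84: a = 6378137 m, e² = 0.006694380; N(φ) = a/√(1−e²sin²φ) = 6386353.749 m.
X = (N+h)·cosφ·cosλ = -2309718.785 m; Y = (N+h)·cosφ·sinλ = 4447859.060 m; Z = (N(1−e²)+h)·sinφ = 3931691.750 m.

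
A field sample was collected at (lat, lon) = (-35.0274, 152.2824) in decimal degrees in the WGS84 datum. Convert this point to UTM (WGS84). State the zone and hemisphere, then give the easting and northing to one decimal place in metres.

Longitude 152.2824° lies in the 6° band [150°, 156°), giving zone 56; latitude is south of the equator, so 56S.
Zone 56 central meridian λ₀ = 6×56 − 183 = 153°; Δλ = -0.7176°.
Transverse Mercator on WGS84 with k₀ = 0.9996 gives E = 434539.060 m, N = 6123683.077 m.

Zone 56S: E 434539.1 m, N 6123683.1 m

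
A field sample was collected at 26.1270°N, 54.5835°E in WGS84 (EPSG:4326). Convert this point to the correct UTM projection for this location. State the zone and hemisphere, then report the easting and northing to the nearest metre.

Zone 40N: E 258379 m, N 2891993 m

Longitude 54.5835° lies in the 6° band [54°, 60°), giving zone 40; latitude is north of the equator, so 40N.
Zone 40 central meridian λ₀ = 6×40 − 183 = 57°; Δλ = -2.4165°.
Transverse Mercator on WGS84 with k₀ = 0.9996 gives E = 258378.783 m, N = 2891993.064 m.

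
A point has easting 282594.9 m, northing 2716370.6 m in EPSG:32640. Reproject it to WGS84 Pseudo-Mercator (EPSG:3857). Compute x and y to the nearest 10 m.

Unproject from UTM 40N (λ₀ = 57°) → φ = 24.54599967°, λ = 54.85369997°.
Web Mercator (R = 6378137 m): x = 6106285.949 m, y = 2820083.101 m.

x 6106290 m, y 2820080 m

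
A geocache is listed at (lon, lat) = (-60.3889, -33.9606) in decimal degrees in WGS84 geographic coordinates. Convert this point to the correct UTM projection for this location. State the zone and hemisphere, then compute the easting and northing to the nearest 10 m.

Zone 20S: E 741270 m, N 6239140 m

Longitude -60.3889° lies in the 6° band [-66°, -60°), giving zone 20; latitude is south of the equator, so 20S.
Zone 20 central meridian λ₀ = 6×20 − 183 = -63°; Δλ = +2.6111°.
Transverse Mercator on WGS84 with k₀ = 0.9996 gives E = 741272.337 m, N = 6239140.206 m.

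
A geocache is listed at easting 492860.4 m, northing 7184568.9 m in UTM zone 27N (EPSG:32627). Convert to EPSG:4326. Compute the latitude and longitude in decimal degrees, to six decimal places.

Zone 27N: λ₀ = -21°, k₀ = 0.9996, false easting 500000 m.
Meridian distance M = (N − FN)/k₀ = 7187443.9 m.
Inverse transverse Mercator on WGS84 gives φ = 64.78559964°, λ = -21.15019905°.

lat 64.785600°, lon -21.150199°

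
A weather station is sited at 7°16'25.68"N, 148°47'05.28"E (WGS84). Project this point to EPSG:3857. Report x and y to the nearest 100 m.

Web Mercator is spherical with R = a = 6378137 m.
x = R·λ = 6378137 × 2.596784637 = 16562648.174 m.
y = R·ln tan(π/4 + φ/2) = 6378137 × 0.127294148 = 811899.514 m.

x 16562600 m, y 811900 m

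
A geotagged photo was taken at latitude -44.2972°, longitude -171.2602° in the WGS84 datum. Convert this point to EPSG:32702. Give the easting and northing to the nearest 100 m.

Zone 2 central meridian λ₀ = 6×2 − 183 = -171°; Δλ = -0.2602°.
Transverse Mercator on WGS84 with k₀ = 0.9996 gives E = 479243.111 m, N = 5095084.032 m.

E 479200 m, N 5095100 m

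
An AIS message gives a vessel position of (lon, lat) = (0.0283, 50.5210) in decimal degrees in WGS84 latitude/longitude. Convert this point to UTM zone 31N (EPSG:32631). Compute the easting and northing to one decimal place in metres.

E 289355.4 m, N 5600778.6 m

Zone 31 central meridian λ₀ = 6×31 − 183 = 3°; Δλ = -2.9717°.
Transverse Mercator on WGS84 with k₀ = 0.9996 gives E = 289355.372 m, N = 5600778.576 m.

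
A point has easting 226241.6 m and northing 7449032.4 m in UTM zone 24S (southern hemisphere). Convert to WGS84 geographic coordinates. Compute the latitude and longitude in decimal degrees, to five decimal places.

lat -23.04470°, lon -41.67150°

Zone 24S: λ₀ = -39°, k₀ = 0.9996, false easting 500000 m, false northing 10000000 m.
Meridian distance M = (N − FN)/k₀ = -2551988.4 m.
Inverse transverse Mercator on WGS84 gives φ = -23.04470005°, λ = -41.67149965°.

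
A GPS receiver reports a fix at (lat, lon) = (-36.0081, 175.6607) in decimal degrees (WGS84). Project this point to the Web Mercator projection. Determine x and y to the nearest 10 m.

x 19554460 m, y -4301740 m

Web Mercator is spherical with R = a = 6378137 m.
x = R·λ = 6378137 × 3.065857581 = 19554459.676 m.
y = R·ln tan(π/4 + φ/2) = 6378137 × -0.674450232 = -4301735.977 m.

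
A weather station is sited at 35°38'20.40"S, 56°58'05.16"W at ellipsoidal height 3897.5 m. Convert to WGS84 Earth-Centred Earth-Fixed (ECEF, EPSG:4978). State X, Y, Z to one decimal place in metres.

WGS84: a = 6378137 m, e² = 0.006694380; N(φ) = a/√(1−e²sin²φ) = 6385397.558 m.
X = (N+h)·cosφ·cosλ = 2830521.082 m; Y = (N+h)·cosφ·sinλ = -4353312.075 m; Z = (N(1−e²)+h)·sinφ = -3697983.532 m.

X 2830521.1 m, Y -4353312.1 m, Z -3697983.5 m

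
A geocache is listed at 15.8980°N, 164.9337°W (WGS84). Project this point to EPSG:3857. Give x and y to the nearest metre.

x -18360335 m, y 1792914 m

Web Mercator is spherical with R = a = 6378137 m.
x = R·λ = 6378137 × -2.878636112 = -18360335.499 m.
y = R·ln tan(π/4 + φ/2) = 6378137 × 0.281103025 = 1792913.602 m.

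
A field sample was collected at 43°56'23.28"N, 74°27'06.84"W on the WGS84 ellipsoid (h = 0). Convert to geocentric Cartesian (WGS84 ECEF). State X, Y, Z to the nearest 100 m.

X 1233000 m, Y -4431800 m, Z 4403300 m

WGS84: a = 6378137 m, e² = 0.006694380; N(φ) = a/√(1−e²sin²φ) = 6388441.388 m.
X = (N+h)·cosφ·cosλ = 1233049.620 m; Y = (N+h)·cosφ·sinλ = -4431782.463 m; Z = (N(1−e²)+h)·sinφ = 4403277.565 m.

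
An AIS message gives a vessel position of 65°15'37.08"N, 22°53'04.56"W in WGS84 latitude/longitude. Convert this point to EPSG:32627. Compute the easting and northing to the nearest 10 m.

E 412000 m, N 7238780 m

Zone 27 central meridian λ₀ = 6×27 − 183 = -21°; Δλ = -1.8846°.
Transverse Mercator on WGS84 with k₀ = 0.9996 gives E = 412004.600 m, N = 7238779.536 m.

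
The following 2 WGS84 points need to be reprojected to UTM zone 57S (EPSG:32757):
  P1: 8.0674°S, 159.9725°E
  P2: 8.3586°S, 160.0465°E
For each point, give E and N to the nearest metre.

P1: E 607156 m, N 9108123 m; P2: E 615227 m, N 9075905 m

UTM zone 57S: λ₀ = 159°, k₀ = 0.9996.
P1 (-8.0674°, 159.9725°) → (607156.011, 9108123.330) m.
P2 (-8.3586°, 160.0465°) → (615226.609, 9075905.032) m.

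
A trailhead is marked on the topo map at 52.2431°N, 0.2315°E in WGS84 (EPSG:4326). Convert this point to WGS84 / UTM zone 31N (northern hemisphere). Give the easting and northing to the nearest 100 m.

Zone 31 central meridian λ₀ = 6×31 − 183 = 3°; Δλ = -2.7685°.
Transverse Mercator on WGS84 with k₀ = 0.9996 gives E = 310990.564 m, N = 5791688.562 m.

E 311000 m, N 5791700 m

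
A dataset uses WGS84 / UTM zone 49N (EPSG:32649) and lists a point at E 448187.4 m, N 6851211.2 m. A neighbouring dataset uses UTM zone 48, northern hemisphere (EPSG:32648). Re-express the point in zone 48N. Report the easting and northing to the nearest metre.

UTM 49N → geographic: φ = 61.79029997°, λ = 110.01750051°.
UTM 48N (λ₀ = 105°) forward: E = 764420.312 m, N = 6861031.883 m.

E 764420 m, N 6861032 m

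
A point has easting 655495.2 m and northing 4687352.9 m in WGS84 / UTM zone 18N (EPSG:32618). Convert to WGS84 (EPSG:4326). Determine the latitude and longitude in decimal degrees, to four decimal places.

lat 42.3229°, lon -73.1129°

Zone 18N: λ₀ = -75°, k₀ = 0.9996, false easting 500000 m.
Meridian distance M = (N − FN)/k₀ = 4689228.6 m.
Inverse transverse Mercator on WGS84 gives φ = 42.32289978°, λ = -73.11290011°.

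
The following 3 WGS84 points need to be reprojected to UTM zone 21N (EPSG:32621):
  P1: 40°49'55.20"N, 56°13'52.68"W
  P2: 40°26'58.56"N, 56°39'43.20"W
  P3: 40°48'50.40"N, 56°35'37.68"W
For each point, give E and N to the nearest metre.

UTM zone 21N: λ₀ = -57°, k₀ = 0.9996.
P1 (40.8320°, -56.2313°) → (564813.006, 4520392.026) m.
P2 (40.4496°, -56.6620°) → (528661.492, 4477715.213) m.
P3 (40.8140°, -56.5938°) → (534257.939, 4518189.004) m.

P1: E 564813 m, N 4520392 m; P2: E 528661 m, N 4477715 m; P3: E 534258 m, N 4518189 m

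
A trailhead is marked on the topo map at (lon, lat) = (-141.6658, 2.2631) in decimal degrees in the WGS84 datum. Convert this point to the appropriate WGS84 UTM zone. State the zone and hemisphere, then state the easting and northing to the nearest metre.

Longitude -141.6658° lies in the 6° band [-144°, -138°), giving zone 7; latitude is north of the equator, so 7N.
Zone 7 central meridian λ₀ = 6×7 − 183 = -141°; Δλ = -0.6658°.
Transverse Mercator on WGS84 with k₀ = 0.9996 gives E = 425968.856 m, N = 250158.839 m.

Zone 7N: E 425969 m, N 250159 m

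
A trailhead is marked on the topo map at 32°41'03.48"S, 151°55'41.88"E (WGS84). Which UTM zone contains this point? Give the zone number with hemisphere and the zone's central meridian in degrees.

Zone 56S, central meridian 153°

UTM zone = ⌊(λ + 180)/6⌋ + 1; 151.9283° ∈ [150°, 156°) → zone 56.
Hemisphere: S (φ < 0).
Central meridian λ₀ = 6×56 − 183 = 153°.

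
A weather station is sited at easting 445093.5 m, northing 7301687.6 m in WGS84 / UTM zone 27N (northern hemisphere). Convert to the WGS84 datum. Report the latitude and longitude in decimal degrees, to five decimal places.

Zone 27N: λ₀ = -21°, k₀ = 0.9996, false easting 500000 m.
Meridian distance M = (N − FN)/k₀ = 7304609.4 m.
Inverse transverse Mercator on WGS84 gives φ = 65.83179964°, λ = -22.20190044°.

lat 65.83180°, lon -22.20190°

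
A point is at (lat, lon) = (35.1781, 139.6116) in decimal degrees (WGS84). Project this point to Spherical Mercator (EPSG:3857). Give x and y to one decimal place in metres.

x 15541492.2 m, y 4188110.6 m

Web Mercator is spherical with R = a = 6378137 m.
x = R·λ = 6378137 × 2.436682094 = 15541492.221 m.
y = R·ln tan(π/4 + φ/2) = 6378137 × 0.656635416 = 4188110.640 m.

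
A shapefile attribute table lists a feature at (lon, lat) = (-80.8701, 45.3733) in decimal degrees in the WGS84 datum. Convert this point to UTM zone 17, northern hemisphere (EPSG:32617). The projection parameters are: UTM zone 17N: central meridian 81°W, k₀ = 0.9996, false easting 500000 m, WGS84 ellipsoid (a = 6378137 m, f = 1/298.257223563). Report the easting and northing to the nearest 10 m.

Zone 17 central meridian λ₀ = 6×17 − 183 = -81°; Δλ = +0.1299°.
Transverse Mercator on WGS84 with k₀ = 0.9996 gives E = 510171.408 m, N = 5024428.866 m.

E 510170 m, N 5024430 m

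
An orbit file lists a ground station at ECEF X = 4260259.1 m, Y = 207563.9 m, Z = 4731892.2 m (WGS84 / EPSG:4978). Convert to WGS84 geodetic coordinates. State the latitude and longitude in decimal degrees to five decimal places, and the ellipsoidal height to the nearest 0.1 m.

λ = atan2(Y, X) = 2.78929958°; p = √(X²+Y²) = 4265312.5 m.
Bowring's method on WGS84 (a = 6378137 m, b = 6356752.314 m) gives φ = 48.15980040°, h = 4221.226 m.

lat 48.15980°, lon 2.78930°, h 4221.2 m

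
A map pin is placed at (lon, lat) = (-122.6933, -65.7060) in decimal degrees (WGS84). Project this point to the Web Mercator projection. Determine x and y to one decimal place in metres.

Web Mercator is spherical with R = a = 6378137 m.
x = R·λ = 6378137 × -2.141402055 = -13658155.680 m.
y = R·ln tan(π/4 + φ/2) = 6378137 × -1.536003542 = -9796841.023 m.

x -13658155.7 m, y -9796841.0 m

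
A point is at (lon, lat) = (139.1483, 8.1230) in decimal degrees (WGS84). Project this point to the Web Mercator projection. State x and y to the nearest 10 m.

Web Mercator is spherical with R = a = 6378137 m.
x = R·λ = 6378137 × 2.428595984 = 15489917.901 m.
y = R·ln tan(π/4 + φ/2) = 6378137 × 0.142250426 = 907292.707 m.

x 15489920 m, y 907290 m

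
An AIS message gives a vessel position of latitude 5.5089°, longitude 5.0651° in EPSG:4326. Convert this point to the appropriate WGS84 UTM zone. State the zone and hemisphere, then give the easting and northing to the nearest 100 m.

Zone 31N: E 728800 m, N 609300 m

Longitude 5.0651° lies in the 6° band [0°, 6°), giving zone 31; latitude is north of the equator, so 31N.
Zone 31 central meridian λ₀ = 6×31 − 183 = 3°; Δλ = +2.0651°.
Transverse Mercator on WGS84 with k₀ = 0.9996 gives E = 728788.588 m, N = 609313.726 m.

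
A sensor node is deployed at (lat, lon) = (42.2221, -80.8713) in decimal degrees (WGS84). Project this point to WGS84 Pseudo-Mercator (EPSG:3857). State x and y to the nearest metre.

Web Mercator is spherical with R = a = 6378137 m.
x = R·λ = 6378137 × -1.411470455 = -9002551.936 m.
y = R·ln tan(π/4 + φ/2) = 6378137 × 0.814392545 = 5194307.226 m.

x -9002552 m, y 5194307 m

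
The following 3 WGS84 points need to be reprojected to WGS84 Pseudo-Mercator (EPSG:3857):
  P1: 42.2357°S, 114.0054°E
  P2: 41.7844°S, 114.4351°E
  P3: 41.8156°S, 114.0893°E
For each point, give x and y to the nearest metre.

P1: x 12691023 m, y -5196352 m; P2: x 12738857 m, y -5128738 m; P3: x 12700363 m, y -5133397 m

Web Mercator: x = R·λ, y = R·ln tan(π/4+φ/2), R = 6378137 m.
P1 (-42.2357°, 114.0054°) → (12691023.076, -5196351.811) m.
P2 (-41.7844°, 114.4351°) → (12738857.061, -5128738.122) m.
P3 (-41.8156°, 114.0893°) → (12700362.781, -5133397.116) m.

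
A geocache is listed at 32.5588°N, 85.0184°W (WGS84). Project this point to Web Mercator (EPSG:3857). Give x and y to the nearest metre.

Web Mercator is spherical with R = a = 6378137 m.
x = R·λ = 6378137 × -1.483851005 = -9464204.996 m.
y = R·ln tan(π/4 + φ/2) = 6378137 × 0.601568672 = 3836887.406 m.

x -9464205 m, y 3836887 m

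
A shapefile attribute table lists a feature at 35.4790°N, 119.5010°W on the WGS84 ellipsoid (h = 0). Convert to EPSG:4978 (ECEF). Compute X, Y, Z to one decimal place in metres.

WGS84: a = 6378137 m, e² = 0.006694380; N(φ) = a/√(1−e²sin²φ) = 6385340.957 m.
X = (N+h)·cosφ·cosλ = -2560565.219 m; Y = (N+h)·cosφ·sinλ = -4525599.405 m; Z = (N(1−e²)+h)·sinφ = 3681270.890 m.

X -2560565.2 m, Y -4525599.4 m, Z 3681270.9 m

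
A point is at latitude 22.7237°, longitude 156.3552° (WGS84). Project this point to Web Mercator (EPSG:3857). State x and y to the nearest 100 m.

Web Mercator is spherical with R = a = 6378137 m.
x = R·λ = 6378137 × 2.728913043 = 17405381.247 m.
y = R·ln tan(π/4 + φ/2) = 6378137 × 0.407429136 = 2598638.849 m.

x 17405400 m, y 2598600 m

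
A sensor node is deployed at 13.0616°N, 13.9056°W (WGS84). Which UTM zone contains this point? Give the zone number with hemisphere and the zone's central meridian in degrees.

Zone 28N, central meridian -15°

UTM zone = ⌊(λ + 180)/6⌋ + 1; -13.9056° ∈ [-18°, -12°) → zone 28.
Hemisphere: N (φ ≥ 0).
Central meridian λ₀ = 6×28 − 183 = -15°.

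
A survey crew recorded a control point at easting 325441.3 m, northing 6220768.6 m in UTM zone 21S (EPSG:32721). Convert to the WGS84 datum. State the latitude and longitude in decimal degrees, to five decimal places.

lat -34.13940°, lon -58.89320°

Zone 21S: λ₀ = -57°, k₀ = 0.9996, false easting 500000 m, false northing 10000000 m.
Meridian distance M = (N − FN)/k₀ = -3780743.7 m.
Inverse transverse Mercator on WGS84 gives φ = -34.13940010°, λ = -58.89320043°.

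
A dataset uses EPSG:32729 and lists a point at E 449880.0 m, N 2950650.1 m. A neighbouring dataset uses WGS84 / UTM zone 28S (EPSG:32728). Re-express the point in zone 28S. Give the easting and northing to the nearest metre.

UTM 29S → geographic: φ = -63.56869966°, λ = -10.00919930°.
UTM 28S (λ₀ = -15°) forward: E = 747677.145 m, N = 2941377.347 m.

E 747677 m, N 2941377 m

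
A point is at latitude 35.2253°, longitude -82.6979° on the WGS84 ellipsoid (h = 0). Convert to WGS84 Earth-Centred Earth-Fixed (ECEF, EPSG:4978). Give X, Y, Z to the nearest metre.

X 662965 m, Y -5173747 m, Z 3658314 m

WGS84: a = 6378137 m, e² = 0.006694380; N(φ) = a/√(1−e²sin²φ) = 6385251.436 m.
X = (N+h)·cosφ·cosλ = 662964.962 m; Y = (N+h)·cosφ·sinλ = -5173746.575 m; Z = (N(1−e²)+h)·sinφ = 3658313.683 m.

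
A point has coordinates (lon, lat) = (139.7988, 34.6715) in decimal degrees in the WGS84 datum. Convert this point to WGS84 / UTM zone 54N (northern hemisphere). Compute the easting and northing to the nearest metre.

E 389949 m, N 3837271 m

Zone 54 central meridian λ₀ = 6×54 − 183 = 141°; Δλ = -1.2012°.
Transverse Mercator on WGS84 with k₀ = 0.9996 gives E = 389949.390 m, N = 3837270.956 m.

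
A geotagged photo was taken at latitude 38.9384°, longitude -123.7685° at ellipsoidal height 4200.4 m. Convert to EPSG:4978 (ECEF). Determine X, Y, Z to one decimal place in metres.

WGS84: a = 6378137 m, e² = 0.006694380; N(φ) = a/√(1−e²sin²φ) = 6386586.396 m.
X = (N+h)·cosφ·cosλ = -2763015.831 m; Y = (N+h)·cosφ·sinλ = -4132256.434 m; Z = (N(1−e²)+h)·sinφ = 3989640.070 m.

X -2763015.8 m, Y -4132256.4 m, Z 3989640.1 m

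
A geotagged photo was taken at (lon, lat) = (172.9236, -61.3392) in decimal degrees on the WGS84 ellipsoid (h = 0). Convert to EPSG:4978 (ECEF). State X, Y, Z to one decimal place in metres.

WGS84: a = 6378137 m, e² = 0.006694380; N(φ) = a/√(1−e²sin²φ) = 6394638.602 m.
X = (N+h)·cosφ·cosλ = -3043655.276 m; Y = (N+h)·cosφ·sinλ = 377834.246 m; Z = (N(1−e²)+h)·sinφ = -5573569.337 m.

X -3043655.3 m, Y 377834.2 m, Z -5573569.3 m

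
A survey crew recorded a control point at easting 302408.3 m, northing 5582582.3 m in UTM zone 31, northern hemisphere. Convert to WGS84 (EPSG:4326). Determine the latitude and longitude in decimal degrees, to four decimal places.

Zone 31N: λ₀ = 3°, k₀ = 0.9996, false easting 500000 m.
Meridian distance M = (N − FN)/k₀ = 5584816.2 m.
Inverse transverse Mercator on WGS84 gives φ = 50.36209974°, λ = 0.22179971°.

lat 50.3621°, lon 0.2218°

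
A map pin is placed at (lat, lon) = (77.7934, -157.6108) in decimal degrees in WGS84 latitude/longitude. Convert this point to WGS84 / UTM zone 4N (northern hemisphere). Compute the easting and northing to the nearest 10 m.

Zone 4 central meridian λ₀ = 6×4 − 183 = -159°; Δλ = +1.3892°.
Transverse Mercator on WGS84 with k₀ = 0.9996 gives E = 532786.753 m, N = 8635701.598 m.

E 532790 m, N 8635700 m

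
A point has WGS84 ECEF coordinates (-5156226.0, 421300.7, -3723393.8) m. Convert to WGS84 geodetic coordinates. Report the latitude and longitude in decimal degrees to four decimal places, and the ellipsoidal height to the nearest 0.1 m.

λ = atan2(Y, X) = 175.32889969°; p = √(X²+Y²) = 5173409.0 m.
Bowring's method on WGS84 (a = 6378137 m, b = 6356752.314 m) gives φ = -35.92580028°, h = 3180.222 m.

lat -35.9258°, lon 175.3289°, h 3180.2 m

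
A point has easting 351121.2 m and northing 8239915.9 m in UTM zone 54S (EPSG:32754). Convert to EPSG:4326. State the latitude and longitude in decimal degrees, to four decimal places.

lat -15.9155°, lon 139.6092°

Zone 54S: λ₀ = 141°, k₀ = 0.9996, false easting 500000 m, false northing 10000000 m.
Meridian distance M = (N − FN)/k₀ = -1760788.4 m.
Inverse transverse Mercator on WGS84 gives φ = -15.91550033°, λ = 139.60919964°.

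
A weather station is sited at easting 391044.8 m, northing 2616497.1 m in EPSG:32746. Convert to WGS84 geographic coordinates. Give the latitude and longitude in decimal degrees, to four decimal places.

lat -66.5513°, lon 90.5458°

Zone 46S: λ₀ = 93°, k₀ = 0.9996, false easting 500000 m, false northing 10000000 m.
Meridian distance M = (N − FN)/k₀ = -7386457.5 m.
Inverse transverse Mercator on WGS84 gives φ = -66.55129979°, λ = 90.54579967°.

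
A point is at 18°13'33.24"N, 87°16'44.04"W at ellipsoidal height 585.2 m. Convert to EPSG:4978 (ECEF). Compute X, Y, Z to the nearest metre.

WGS84: a = 6378137 m, e² = 0.006694380; N(φ) = a/√(1−e²sin²φ) = 6380226.402 m.
X = (N+h)·cosφ·cosλ = 287727.090 m; Y = (N+h)·cosφ·sinλ = -6053857.5005 m; Z = (N(1−e²)+h)·sinφ = 1982331.469 m.

X 287727 m, Y -6053858 m, Z 1982331 m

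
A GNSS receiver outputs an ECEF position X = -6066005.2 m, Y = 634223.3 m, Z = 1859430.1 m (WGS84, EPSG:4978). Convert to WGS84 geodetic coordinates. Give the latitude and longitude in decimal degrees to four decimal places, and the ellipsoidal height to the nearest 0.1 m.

λ = atan2(Y, X) = 174.03120037°; p = √(X²+Y²) = 6099070.3 m.
Bowring's method on WGS84 (a = 6378137 m, b = 6356752.314 m) gives φ = 17.06259995°, h = -93.366 m.

lat 17.0626°, lon 174.0312°, h -93.4 m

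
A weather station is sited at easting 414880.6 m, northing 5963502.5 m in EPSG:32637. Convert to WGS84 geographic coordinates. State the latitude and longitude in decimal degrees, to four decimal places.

lat 53.8131°, lon 37.7072°

Zone 37N: λ₀ = 39°, k₀ = 0.9996, false easting 500000 m.
Meridian distance M = (N − FN)/k₀ = 5965888.9 m.
Inverse transverse Mercator on WGS84 gives φ = 53.81309988°, λ = 37.70720005°.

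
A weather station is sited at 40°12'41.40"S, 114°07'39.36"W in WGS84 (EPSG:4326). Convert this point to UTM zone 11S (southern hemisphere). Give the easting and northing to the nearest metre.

E 744446 m, N 5544810 m

Zone 11 central meridian λ₀ = 6×11 − 183 = -117°; Δλ = +2.8724°.
Transverse Mercator on WGS84 with k₀ = 0.9996 gives E = 744446.303 m, N = 5544810.199 m.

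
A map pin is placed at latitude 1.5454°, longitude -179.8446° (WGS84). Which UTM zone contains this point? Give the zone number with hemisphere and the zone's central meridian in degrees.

Zone 1N, central meridian -177°

UTM zone = ⌊(λ + 180)/6⌋ + 1; -179.8446° ∈ [-180°, -174°) → zone 1.
Hemisphere: N (φ ≥ 0).
Central meridian λ₀ = 6×1 − 183 = -177°.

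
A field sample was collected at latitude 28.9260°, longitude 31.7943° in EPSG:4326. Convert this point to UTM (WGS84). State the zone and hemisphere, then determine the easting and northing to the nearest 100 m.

Zone 36N: E 382500 m, N 3200400 m

Longitude 31.7943° lies in the 6° band [30°, 36°), giving zone 36; latitude is north of the equator, so 36N.
Zone 36 central meridian λ₀ = 6×36 − 183 = 33°; Δλ = -1.2057°.
Transverse Mercator on WGS84 with k₀ = 0.9996 gives E = 382476.707 m, N = 3200385.244 m.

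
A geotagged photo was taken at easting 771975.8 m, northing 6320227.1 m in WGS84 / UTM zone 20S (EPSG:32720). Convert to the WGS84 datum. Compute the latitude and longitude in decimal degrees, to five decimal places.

Zone 20S: λ₀ = -63°, k₀ = 0.9996, false easting 500000 m, false northing 10000000 m.
Meridian distance M = (N − FN)/k₀ = -3681245.4 m.
Inverse transverse Mercator on WGS84 gives φ = -33.22270041°, λ = -60.08170048°.

lat -33.22270°, lon -60.08170°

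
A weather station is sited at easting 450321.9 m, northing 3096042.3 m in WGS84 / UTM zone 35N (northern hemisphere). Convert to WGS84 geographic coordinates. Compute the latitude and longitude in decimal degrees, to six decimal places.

Zone 35N: λ₀ = 27°, k₀ = 0.9996, false easting 500000 m.
Meridian distance M = (N − FN)/k₀ = 3097281.2 m.
Inverse transverse Mercator on WGS84 gives φ = 27.98859982°, λ = 26.49480029°.

lat 27.988600°, lon 26.494800°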